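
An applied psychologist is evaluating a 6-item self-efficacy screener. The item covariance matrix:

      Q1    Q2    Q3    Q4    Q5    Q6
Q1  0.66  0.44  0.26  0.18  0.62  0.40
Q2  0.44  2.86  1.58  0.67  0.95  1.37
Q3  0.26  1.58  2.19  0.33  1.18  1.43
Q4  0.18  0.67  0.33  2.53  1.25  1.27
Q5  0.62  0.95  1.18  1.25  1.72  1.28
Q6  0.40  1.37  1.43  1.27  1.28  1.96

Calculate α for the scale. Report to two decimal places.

α = 0.83

Σσᵢ² = 0.66 + 2.86 + 2.19 + 2.53 + 1.72 + 1.96 = 11.92
Sum of off-diagonal covariances = 13.21
Var(T) = 11.92 + 2 × 13.21 = 38.34
α = (k/(k−1))·(1 − Σσᵢ²/Var(T)) = (6/5)·(1 − 11.92/38.34) = 0.83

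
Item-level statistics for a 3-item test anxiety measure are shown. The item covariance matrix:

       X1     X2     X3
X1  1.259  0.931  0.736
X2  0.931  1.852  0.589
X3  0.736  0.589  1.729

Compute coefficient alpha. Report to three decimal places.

Σσᵢ² = 1.259 + 1.852 + 1.729 = 4.840
Sum of off-diagonal covariances = 2.256
σ²_total = 4.840 + 2 × 2.256 = 9.352
α = (k/(k−1))·(1 − Σσᵢ²/σ²_total) = (3/2)·(1 − 4.840/9.352) = 0.724

α = 0.724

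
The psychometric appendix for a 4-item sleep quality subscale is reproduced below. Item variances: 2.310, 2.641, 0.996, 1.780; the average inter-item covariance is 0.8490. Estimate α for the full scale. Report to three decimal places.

α = 0.758

Σσᵢ² = 2.310 + 2.641 + 0.996 + 1.780 = 7.727
Sum of the 6 distinct covariances = 6 × 0.8490 = 5.0940
total variance = Σσᵢ² + 2·Σcov = 7.727 + 2 × 5.0940 = 17.9150
α = (4/3)·(1 − 7.727/17.9150) = 0.758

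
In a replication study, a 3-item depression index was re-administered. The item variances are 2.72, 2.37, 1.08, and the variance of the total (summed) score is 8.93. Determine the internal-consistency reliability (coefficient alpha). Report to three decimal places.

sum of item variances = 2.72 + 2.37 + 1.08 = 6.17
α = (k/(k−1))·(1 − sum of item variances/σ²_T) = (3/2)·(1 − 6.17/8.93) = 0.464

α = 0.464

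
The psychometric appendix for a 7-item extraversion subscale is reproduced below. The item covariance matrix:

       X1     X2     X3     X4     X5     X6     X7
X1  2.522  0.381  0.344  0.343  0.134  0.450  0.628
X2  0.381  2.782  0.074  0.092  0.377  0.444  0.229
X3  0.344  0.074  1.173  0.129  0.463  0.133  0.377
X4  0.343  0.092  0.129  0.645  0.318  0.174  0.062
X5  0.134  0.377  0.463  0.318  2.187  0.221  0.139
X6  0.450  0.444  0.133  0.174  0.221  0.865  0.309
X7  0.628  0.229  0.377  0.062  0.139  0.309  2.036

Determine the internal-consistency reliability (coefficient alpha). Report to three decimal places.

sum of item variances = 2.522 + 2.782 + 1.173 + 0.645 + 2.187 + 0.865 + 2.036 = 12.210
Σ_{i<j} σ_ij = 5.821
σ²_T = 12.210 + 2 × 5.821 = 23.852
α = (k/(k−1))·(1 − sum of item variances/σ²_T) = (7/6)·(1 − 12.210/23.852) = 0.569

coefficient alpha = 0.569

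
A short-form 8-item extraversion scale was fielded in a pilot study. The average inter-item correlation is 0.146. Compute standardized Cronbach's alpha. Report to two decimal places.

standardized Cronbach's alpha = 0.58

Standardized α = k·r̄ / (1 + (k−1)·r̄) = 8 × 0.146 / (1 + 7 × 0.146)
  = 1.1680 / 2.0220 = 0.58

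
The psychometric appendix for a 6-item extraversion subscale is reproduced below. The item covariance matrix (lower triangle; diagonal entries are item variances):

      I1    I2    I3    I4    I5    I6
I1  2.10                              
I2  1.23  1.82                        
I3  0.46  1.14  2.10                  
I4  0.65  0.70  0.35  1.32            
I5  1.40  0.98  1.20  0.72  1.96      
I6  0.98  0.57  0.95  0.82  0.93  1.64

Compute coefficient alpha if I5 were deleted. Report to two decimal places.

Remaining items: I1, I2, I3, I4, I6 (k = 5).
ΣVar(i) = 2.10 + 1.82 + 2.10 + 1.32 + 1.64 = 8.98
σ²_total = 8.98 + 2 × 7.85 = 24.68
α (item deleted) = (5/4)·(1 − 8.98/24.68) = 0.80

coefficient alpha = 0.80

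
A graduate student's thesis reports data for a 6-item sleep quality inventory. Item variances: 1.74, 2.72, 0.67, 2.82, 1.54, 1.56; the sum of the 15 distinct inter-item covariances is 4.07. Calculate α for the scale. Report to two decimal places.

Σσᵢ² = 1.74 + 2.72 + 0.67 + 2.82 + 1.54 + 1.56 = 11.05
Sum of distinct covariances = 4.07
σ²_total = Σσᵢ² + 2·Σcov = 11.05 + 2 × 4.07 = 19.19
α = (6/5)·(1 − 11.05/19.19) = 0.51

α = 0.51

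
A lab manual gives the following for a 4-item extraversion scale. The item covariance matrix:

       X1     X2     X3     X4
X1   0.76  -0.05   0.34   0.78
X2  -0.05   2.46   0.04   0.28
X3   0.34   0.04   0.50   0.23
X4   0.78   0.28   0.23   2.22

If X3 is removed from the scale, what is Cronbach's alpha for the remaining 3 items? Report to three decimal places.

α = 0.406

Remaining items: X1, X2, X4 (k = 3).
ΣVar(i) = 0.76 + 2.46 + 2.22 = 5.44
σ²_total = 5.44 + 2 × 1.01 = 7.46
α (item deleted) = (3/2)·(1 − 5.44/7.46) = 0.406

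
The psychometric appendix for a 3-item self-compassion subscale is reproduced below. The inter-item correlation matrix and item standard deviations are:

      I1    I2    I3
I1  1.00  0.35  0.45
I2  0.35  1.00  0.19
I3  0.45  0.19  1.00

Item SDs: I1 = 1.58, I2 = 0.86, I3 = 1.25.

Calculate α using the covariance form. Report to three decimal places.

α = 0.593

Σσ²ᵢ = 1.58² + 0.86² + 1.25² = 4.7985
Covariances σ_ij = r_ij · s_i · s_j:
  σ(I1,I2) = 0.35 × 1.58 × 0.86 = 0.4756
  σ(I1,I3) = 0.45 × 1.58 × 1.25 = 0.8888
  σ(I2,I3) = 0.19 × 0.86 × 1.25 = 0.2042
σ²_T = Σσ²ᵢ + 2·Σσ_ij = 4.7985 + 2 × 1.5686 = 7.9357
α = (3/2)·(1 − 4.7985/7.9357) = 0.593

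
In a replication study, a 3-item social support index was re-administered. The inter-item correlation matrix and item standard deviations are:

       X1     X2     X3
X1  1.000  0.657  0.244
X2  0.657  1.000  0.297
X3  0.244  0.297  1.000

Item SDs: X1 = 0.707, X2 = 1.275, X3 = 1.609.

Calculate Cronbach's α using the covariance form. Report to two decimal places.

Σσ²ᵢ = 0.707² + 1.275² + 1.609² = 4.7144
Covariances σ_ij = r_ij · s_i · s_j:
  σ(X1,X2) = 0.657 × 0.707 × 1.275 = 0.5922
  σ(X1,X3) = 0.244 × 0.707 × 1.609 = 0.2776
  σ(X2,X3) = 0.297 × 1.275 × 1.609 = 0.6093
σ²_T = Σσ²ᵢ + 2·Σσ_ij = 4.7144 + 2 × 1.4791 = 7.6726
α = (3/2)·(1 − 4.7144/7.6726) = 0.58

Cronbach's α = 0.58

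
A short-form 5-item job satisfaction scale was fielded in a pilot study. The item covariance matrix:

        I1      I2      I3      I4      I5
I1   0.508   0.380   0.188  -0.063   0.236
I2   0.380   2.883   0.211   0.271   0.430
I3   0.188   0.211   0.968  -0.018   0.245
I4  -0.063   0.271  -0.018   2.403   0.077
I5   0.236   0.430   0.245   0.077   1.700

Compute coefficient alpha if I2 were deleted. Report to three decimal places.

coefficient alpha = 0.257

Remaining items: I1, I3, I4, I5 (k = 4).
sum of item variances = 0.508 + 0.968 + 2.403 + 1.700 = 5.579
total variance = 5.579 + 2 × 0.665 = 6.909
α (item deleted) = (4/3)·(1 − 5.579/6.909) = 0.257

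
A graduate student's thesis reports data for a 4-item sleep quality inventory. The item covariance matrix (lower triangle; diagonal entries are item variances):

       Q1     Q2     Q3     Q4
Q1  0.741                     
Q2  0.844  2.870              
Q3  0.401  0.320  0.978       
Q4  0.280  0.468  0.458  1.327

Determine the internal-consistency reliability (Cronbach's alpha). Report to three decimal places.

α = 0.645

Σσ²ᵢ = 0.741 + 2.870 + 0.978 + 1.327 = 5.916
Sum of off-diagonal covariances = 2.771
σ²_T = 5.916 + 2 × 2.771 = 11.458
α = (k/(k−1))·(1 − Σσ²ᵢ/σ²_T) = (4/3)·(1 − 5.916/11.458) = 0.645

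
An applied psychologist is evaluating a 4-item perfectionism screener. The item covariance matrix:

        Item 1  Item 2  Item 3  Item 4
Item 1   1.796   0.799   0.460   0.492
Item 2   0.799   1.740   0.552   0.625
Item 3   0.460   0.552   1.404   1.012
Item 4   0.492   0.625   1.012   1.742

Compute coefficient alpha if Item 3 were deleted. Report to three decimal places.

Remaining items: Item 1, Item 2, Item 4 (k = 3).
sum of item variances = 1.796 + 1.740 + 1.742 = 5.278
σ²_total = 5.278 + 2 × 1.916 = 9.110
α (item deleted) = (3/2)·(1 − 5.278/9.110) = 0.631

coefficient alpha = 0.631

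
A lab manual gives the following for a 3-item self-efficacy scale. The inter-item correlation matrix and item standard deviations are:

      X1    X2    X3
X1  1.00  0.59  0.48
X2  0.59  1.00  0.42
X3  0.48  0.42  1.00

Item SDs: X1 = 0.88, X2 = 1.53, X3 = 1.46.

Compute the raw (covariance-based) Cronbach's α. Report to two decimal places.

α = 0.71

Σσ²ᵢ = 0.88² + 1.53² + 1.46² = 5.2469
Covariances σ_ij = r_ij · s_i · s_j:
  σ(X1,X2) = 0.59 × 0.88 × 1.53 = 0.7944
  σ(X1,X3) = 0.48 × 0.88 × 1.46 = 0.6167
  σ(X2,X3) = 0.42 × 1.53 × 1.46 = 0.9382
σ²_T = Σσ²ᵢ + 2·Σσ_ij = 5.2469 + 2 × 2.3493 = 9.9455
α = (3/2)·(1 − 5.2469/9.9455) = 0.71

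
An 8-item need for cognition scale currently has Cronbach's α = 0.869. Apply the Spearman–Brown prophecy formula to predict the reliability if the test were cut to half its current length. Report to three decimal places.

Length factor m = 1/2
α' = m·α / (1 − (1−m)·α)
   = 1/2 × 0.869 / (1 − (1 − 1/2) × 0.869)
   = 0.4345 / 0.5655 = 0.768

predicted reliability = 0.768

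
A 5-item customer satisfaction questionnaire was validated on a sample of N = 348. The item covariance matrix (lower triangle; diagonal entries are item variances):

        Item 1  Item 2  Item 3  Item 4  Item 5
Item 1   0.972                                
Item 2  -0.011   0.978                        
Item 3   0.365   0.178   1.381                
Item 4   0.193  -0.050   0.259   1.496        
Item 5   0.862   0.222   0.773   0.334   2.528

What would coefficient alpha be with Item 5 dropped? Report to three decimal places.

Remaining items: Item 1, Item 2, Item 3, Item 4 (k = 4).
ΣVar(i) = 0.972 + 0.978 + 1.381 + 1.496 = 4.827
σ²_total = 4.827 + 2 × 0.934 = 6.695
α (item deleted) = (4/3)·(1 − 4.827/6.695) = 0.372

coefficient alpha = 0.372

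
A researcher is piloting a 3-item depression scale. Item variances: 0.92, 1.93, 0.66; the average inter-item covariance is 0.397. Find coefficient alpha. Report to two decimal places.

α = 0.61

sum of item variances = 0.92 + 1.93 + 0.66 = 3.51
Sum of the 3 distinct covariances = 3 × 0.397 = 1.191
Var(T) = sum of item variances + 2·Σcov = 3.51 + 2 × 1.191 = 5.892
α = (3/2)·(1 − 3.51/5.892) = 0.61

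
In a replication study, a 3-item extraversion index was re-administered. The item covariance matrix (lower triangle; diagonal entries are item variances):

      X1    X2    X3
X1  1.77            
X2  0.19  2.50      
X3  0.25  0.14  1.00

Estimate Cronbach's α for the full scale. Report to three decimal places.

α = 0.271

ΣVar(i) = 1.77 + 2.50 + 1.00 = 5.27
Σ_{i<j} σ_ij = 0.58
σ²_total = 5.27 + 2 × 0.58 = 6.43
α = (k/(k−1))·(1 − ΣVar(i)/σ²_total) = (3/2)·(1 − 5.27/6.43) = 0.271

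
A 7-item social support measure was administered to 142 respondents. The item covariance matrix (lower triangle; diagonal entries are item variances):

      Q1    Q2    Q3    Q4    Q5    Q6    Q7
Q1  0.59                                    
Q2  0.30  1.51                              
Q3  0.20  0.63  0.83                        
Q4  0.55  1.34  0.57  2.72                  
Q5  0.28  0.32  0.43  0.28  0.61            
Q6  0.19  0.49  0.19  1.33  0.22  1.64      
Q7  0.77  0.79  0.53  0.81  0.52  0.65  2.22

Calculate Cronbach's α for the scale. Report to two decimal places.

Σσ²ᵢ = 0.59 + 1.51 + 0.83 + 2.72 + 0.61 + 1.64 + 2.22 = 10.12
Sum of the distinct covariances = 11.39
σ²_T = 10.12 + 2 × 11.39 = 32.90
α = (k/(k−1))·(1 − Σσ²ᵢ/σ²_T) = (7/6)·(1 − 10.12/32.90) = 0.81

Cronbach's α = 0.81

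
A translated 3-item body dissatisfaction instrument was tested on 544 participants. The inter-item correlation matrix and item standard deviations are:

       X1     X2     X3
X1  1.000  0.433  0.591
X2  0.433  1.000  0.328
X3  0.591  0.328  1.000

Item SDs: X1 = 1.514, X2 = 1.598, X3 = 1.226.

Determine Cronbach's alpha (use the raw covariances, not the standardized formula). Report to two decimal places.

α = 0.70

Σσ²ᵢ = 1.514² + 1.598² + 1.226² = 6.3489
Covariances σ_ij = r_ij · s_i · s_j:
  σ(X1,X2) = 0.433 × 1.514 × 1.598 = 1.0476
  σ(X1,X3) = 0.591 × 1.514 × 1.226 = 1.0970
  σ(X2,X3) = 0.328 × 1.598 × 1.226 = 0.6426
σ²_T = Σσ²ᵢ + 2·Σσ_ij = 6.3489 + 2 × 2.7872 = 11.9233
α = (3/2)·(1 − 6.3489/11.9233) = 0.70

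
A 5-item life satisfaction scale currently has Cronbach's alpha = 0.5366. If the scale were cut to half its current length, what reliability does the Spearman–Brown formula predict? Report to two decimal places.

predicted reliability = 0.37

Length factor m = 1/2
α' = m·α / (1 − (1−m)·α)
   = 1/2 × 0.5366 / (1 − (1 − 1/2) × 0.5366)
   = 0.2683 / 0.7317 = 0.37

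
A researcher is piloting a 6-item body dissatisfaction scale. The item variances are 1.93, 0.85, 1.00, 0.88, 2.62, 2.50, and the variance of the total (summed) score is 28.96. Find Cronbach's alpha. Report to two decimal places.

α = 0.79

sum of item variances = 1.93 + 0.85 + 1.00 + 0.88 + 2.62 + 2.50 = 9.78
α = (k/(k−1))·(1 − sum of item variances/σ²_T) = (6/5)·(1 − 9.78/28.96) = 0.79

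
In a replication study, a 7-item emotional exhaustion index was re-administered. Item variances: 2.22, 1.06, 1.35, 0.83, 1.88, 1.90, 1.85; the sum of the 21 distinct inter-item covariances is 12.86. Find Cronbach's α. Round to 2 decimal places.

α = 0.82

sum of item variances = 2.22 + 1.06 + 1.35 + 0.83 + 1.88 + 1.90 + 1.85 = 11.09
Sum of distinct covariances = 12.86
total variance = sum of item variances + 2·Σcov = 11.09 + 2 × 12.86 = 36.81
α = (7/6)·(1 − 11.09/36.81) = 0.82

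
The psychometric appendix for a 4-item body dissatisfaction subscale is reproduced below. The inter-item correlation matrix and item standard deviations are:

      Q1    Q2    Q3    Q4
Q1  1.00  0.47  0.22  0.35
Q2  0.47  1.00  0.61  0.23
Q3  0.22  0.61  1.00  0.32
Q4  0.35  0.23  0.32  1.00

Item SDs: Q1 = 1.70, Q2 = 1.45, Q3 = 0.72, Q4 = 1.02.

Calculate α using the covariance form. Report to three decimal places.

Σσ²ᵢ = 1.70² + 1.45² + 0.72² + 1.02² = 6.5513
Covariances σ_ij = r_ij · s_i · s_j:
  σ(Q1,Q2) = 0.47 × 1.70 × 1.45 = 1.1585
  σ(Q1,Q3) = 0.22 × 1.70 × 0.72 = 0.2693
  σ(Q1,Q4) = 0.35 × 1.70 × 1.02 = 0.6069
  σ(Q2,Q3) = 0.61 × 1.45 × 0.72 = 0.6368
  σ(Q2,Q4) = 0.23 × 1.45 × 1.02 = 0.3402
  σ(Q3,Q4) = 0.32 × 0.72 × 1.02 = 0.2350
σ²_T = Σσ²ᵢ + 2·Σσ_ij = 6.5513 + 2 × 3.2467 = 13.0447
α = (4/3)·(1 − 6.5513/13.0447) = 0.664

α = 0.664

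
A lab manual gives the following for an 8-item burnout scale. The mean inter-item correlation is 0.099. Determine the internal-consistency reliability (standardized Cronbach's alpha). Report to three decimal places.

Standardized α = k·r̄ / (1 + (k−1)·r̄) = 8 × 0.099 / (1 + 7 × 0.099)
  = 0.7920 / 1.6930 = 0.468

α = 0.468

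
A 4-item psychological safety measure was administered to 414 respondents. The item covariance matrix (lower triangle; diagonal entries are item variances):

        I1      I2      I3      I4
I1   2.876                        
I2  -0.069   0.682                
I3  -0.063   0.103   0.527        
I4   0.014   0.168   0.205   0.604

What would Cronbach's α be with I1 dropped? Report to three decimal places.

α = 0.516

Remaining items: I2, I3, I4 (k = 3).
ΣVar(i) = 0.682 + 0.527 + 0.604 = 1.813
σ²_total = 1.813 + 2 × 0.476 = 2.765
α (item deleted) = (3/2)·(1 − 1.813/2.765) = 0.516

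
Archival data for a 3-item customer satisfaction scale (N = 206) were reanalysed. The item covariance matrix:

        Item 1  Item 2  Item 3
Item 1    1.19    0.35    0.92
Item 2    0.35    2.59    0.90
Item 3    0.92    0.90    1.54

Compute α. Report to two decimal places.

sum of item variances = 1.19 + 2.59 + 1.54 = 5.32
Sum of off-diagonal covariances = 2.17
total variance = 5.32 + 2 × 2.17 = 9.66
α = (k/(k−1))·(1 − sum of item variances/total variance) = (3/2)·(1 − 5.32/9.66) = 0.67

α = 0.67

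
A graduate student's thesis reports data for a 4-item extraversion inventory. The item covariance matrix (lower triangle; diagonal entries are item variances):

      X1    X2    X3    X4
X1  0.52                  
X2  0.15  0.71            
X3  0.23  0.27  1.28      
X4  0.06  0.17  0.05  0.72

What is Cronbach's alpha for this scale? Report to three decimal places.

Σσᵢ² = 0.52 + 0.71 + 1.28 + 0.72 = 3.23
Sum of the distinct covariances = 0.93
σ²_total = 3.23 + 2 × 0.93 = 5.09
α = (k/(k−1))·(1 − Σσᵢ²/σ²_total) = (4/3)·(1 − 3.23/5.09) = 0.487

α = 0.487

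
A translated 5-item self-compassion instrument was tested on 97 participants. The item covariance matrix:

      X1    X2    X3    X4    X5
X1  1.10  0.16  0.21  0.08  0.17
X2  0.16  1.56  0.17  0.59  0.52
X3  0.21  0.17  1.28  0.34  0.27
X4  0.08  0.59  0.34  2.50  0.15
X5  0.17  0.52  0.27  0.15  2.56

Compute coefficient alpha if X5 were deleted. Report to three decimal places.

coefficient alpha = 0.433

Remaining items: X1, X2, X3, X4 (k = 4).
sum of item variances = 1.10 + 1.56 + 1.28 + 2.50 = 6.44
total variance = 6.44 + 2 × 1.55 = 9.54
α (item deleted) = (4/3)·(1 − 6.44/9.54) = 0.433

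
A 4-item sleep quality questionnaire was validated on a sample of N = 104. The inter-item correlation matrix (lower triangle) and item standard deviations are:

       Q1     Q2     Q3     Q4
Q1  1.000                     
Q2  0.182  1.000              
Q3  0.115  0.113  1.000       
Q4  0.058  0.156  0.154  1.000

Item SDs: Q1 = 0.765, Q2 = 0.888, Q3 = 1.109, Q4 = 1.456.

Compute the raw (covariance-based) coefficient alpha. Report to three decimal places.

coefficient alpha = 0.352

Σσ²ᵢ = 0.765² + 0.888² + 1.109² + 1.456² = 4.7236
Covariances σ_ij = r_ij · s_i · s_j:
  σ(Q1,Q2) = 0.182 × 0.765 × 0.888 = 0.1236
  σ(Q1,Q3) = 0.115 × 0.765 × 1.109 = 0.0976
  σ(Q1,Q4) = 0.058 × 0.765 × 1.456 = 0.0646
  σ(Q2,Q3) = 0.113 × 0.888 × 1.109 = 0.1113
  σ(Q2,Q4) = 0.156 × 0.888 × 1.456 = 0.2017
  σ(Q3,Q4) = 0.154 × 1.109 × 1.456 = 0.2487
σ²_T = Σσ²ᵢ + 2·Σσ_ij = 4.7236 + 2 × 0.8475 = 6.4186
α = (4/3)·(1 − 4.7236/6.4186) = 0.352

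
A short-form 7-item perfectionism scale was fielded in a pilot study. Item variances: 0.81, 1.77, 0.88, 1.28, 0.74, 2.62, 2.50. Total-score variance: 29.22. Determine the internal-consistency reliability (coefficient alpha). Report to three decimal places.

Σσᵢ² = 0.81 + 1.77 + 0.88 + 1.28 + 0.74 + 2.62 + 2.50 = 10.60
α = (k/(k−1))·(1 − Σσᵢ²/σ²_T) = (7/6)·(1 − 10.60/29.22) = 0.743

α = 0.743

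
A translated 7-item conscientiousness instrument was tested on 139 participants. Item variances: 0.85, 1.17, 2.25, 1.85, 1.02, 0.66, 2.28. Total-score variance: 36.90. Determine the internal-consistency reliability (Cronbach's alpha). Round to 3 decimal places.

sum of item variances = 0.85 + 1.17 + 2.25 + 1.85 + 1.02 + 0.66 + 2.28 = 10.08
α = (k/(k−1))·(1 − sum of item variances/σ²_total) = (7/6)·(1 − 10.08/36.90) = 0.848

α = 0.848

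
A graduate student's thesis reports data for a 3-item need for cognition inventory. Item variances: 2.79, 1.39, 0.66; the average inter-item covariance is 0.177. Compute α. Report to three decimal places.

α = 0.270

sum of item variances = 2.79 + 1.39 + 0.66 = 4.84
Sum of the 3 distinct covariances = 3 × 0.177 = 0.531
Var(T) = sum of item variances + 2·Σcov = 4.84 + 2 × 0.531 = 5.902
α = (3/2)·(1 − 4.84/5.902) = 0.270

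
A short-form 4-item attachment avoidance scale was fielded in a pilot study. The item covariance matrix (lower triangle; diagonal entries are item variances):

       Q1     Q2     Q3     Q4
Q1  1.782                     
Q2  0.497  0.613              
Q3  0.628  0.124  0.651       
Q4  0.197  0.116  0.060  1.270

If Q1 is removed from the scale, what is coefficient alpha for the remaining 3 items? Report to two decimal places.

Remaining items: Q2, Q3, Q4 (k = 3).
Σσᵢ² = 0.613 + 0.651 + 1.270 = 2.534
total variance = 2.534 + 2 × 0.300 = 3.134
α (item deleted) = (3/2)·(1 − 2.534/3.134) = 0.29

α = 0.29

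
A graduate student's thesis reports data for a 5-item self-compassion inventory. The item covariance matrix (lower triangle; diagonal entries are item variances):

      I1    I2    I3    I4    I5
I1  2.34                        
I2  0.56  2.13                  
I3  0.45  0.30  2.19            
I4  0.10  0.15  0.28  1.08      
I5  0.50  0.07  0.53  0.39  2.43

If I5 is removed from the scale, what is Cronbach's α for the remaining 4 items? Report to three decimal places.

Remaining items: I1, I2, I3, I4 (k = 4).
Σσᵢ² = 2.34 + 2.13 + 2.19 + 1.08 = 7.74
Var(T) = 7.74 + 2 × 1.84 = 11.42
α (item deleted) = (4/3)·(1 − 7.74/11.42) = 0.430

α = 0.430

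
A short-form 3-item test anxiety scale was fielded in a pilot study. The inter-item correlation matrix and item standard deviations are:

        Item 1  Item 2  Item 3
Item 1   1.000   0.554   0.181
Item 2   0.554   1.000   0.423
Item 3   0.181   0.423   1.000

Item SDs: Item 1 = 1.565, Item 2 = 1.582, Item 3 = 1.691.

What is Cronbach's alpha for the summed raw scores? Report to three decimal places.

Σσ²ᵢ = 1.565² + 1.582² + 1.691² = 7.8114
Covariances σ_ij = r_ij · s_i · s_j:
  σ(Item 1,Item 2) = 0.554 × 1.565 × 1.582 = 1.3716
  σ(Item 1,Item 3) = 0.181 × 1.565 × 1.691 = 0.4790
  σ(Item 2,Item 3) = 0.423 × 1.582 × 1.691 = 1.1316
σ²_T = Σσ²ᵢ + 2·Σσ_ij = 7.8114 + 2 × 2.9822 = 13.7758
α = (3/2)·(1 − 7.8114/13.7758) = 0.649

Cronbach's alpha = 0.649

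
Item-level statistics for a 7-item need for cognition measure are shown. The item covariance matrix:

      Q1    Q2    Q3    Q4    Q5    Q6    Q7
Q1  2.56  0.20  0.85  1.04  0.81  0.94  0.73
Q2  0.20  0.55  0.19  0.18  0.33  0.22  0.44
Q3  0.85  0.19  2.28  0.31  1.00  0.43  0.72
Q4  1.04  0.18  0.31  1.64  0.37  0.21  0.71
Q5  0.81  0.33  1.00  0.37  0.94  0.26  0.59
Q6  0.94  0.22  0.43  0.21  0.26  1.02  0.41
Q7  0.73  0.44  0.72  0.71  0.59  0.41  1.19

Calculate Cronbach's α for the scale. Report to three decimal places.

Cronbach's α = 0.796

Σσᵢ² = 2.56 + 0.55 + 2.28 + 1.64 + 0.94 + 1.02 + 1.19 = 10.18
Sum of off-diagonal covariances = 10.94
Var(T) = 10.18 + 2 × 10.94 = 32.06
α = (k/(k−1))·(1 − Σσᵢ²/Var(T)) = (7/6)·(1 − 10.18/32.06) = 0.796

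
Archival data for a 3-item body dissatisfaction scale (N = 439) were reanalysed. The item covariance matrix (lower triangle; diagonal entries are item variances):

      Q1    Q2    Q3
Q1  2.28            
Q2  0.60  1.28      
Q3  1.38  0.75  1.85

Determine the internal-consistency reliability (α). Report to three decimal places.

α = 0.753

Σσ²ᵢ = 2.28 + 1.28 + 1.85 = 5.41
Σ_{i<j} σ_ij = 2.73
total variance = 5.41 + 2 × 2.73 = 10.87
α = (k/(k−1))·(1 − Σσ²ᵢ/total variance) = (3/2)·(1 − 5.41/10.87) = 0.753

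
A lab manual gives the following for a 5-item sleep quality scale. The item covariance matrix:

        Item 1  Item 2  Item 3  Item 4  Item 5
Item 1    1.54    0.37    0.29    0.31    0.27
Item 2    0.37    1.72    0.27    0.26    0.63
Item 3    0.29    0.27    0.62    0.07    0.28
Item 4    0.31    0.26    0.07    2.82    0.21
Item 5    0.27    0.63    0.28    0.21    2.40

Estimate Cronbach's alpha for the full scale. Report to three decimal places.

ΣVar(i) = 1.54 + 1.72 + 0.62 + 2.82 + 2.40 = 9.10
Sum of the distinct covariances = 2.96
σ²_total = 9.10 + 2 × 2.96 = 15.02
α = (k/(k−1))·(1 − ΣVar(i)/σ²_total) = (5/4)·(1 − 9.10/15.02) = 0.493

Cronbach's alpha = 0.493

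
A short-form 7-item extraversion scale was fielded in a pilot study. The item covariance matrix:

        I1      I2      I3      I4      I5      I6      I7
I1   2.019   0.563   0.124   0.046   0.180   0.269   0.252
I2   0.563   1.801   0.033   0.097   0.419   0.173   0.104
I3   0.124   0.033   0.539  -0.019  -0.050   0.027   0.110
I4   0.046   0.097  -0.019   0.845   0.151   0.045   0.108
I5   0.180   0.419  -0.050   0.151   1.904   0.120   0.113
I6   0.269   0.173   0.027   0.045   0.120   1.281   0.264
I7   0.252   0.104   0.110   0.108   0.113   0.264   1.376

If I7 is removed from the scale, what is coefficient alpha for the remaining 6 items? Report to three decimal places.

Remaining items: I1, I2, I3, I4, I5, I6 (k = 6).
sum of item variances = 2.019 + 1.801 + 0.539 + 0.845 + 1.904 + 1.281 = 8.389
total variance = 8.389 + 2 × 2.178 = 12.745
α (item deleted) = (6/5)·(1 − 8.389/12.745) = 0.410

coefficient alpha = 0.410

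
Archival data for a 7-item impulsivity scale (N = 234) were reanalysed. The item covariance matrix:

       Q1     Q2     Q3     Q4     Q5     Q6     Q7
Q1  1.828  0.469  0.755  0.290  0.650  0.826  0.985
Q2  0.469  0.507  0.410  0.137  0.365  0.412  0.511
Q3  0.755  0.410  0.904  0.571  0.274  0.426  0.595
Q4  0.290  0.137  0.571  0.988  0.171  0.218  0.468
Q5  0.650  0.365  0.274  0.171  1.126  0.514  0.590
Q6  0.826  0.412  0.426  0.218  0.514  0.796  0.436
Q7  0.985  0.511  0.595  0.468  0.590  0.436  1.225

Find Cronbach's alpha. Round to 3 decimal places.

ΣVar(i) = 1.828 + 0.507 + 0.904 + 0.988 + 1.126 + 0.796 + 1.225 = 7.374
Sum of off-diagonal covariances = 10.073
σ²_T = 7.374 + 2 × 10.073 = 27.520
α = (k/(k−1))·(1 − ΣVar(i)/σ²_T) = (7/6)·(1 − 7.374/27.520) = 0.854

Cronbach's alpha = 0.854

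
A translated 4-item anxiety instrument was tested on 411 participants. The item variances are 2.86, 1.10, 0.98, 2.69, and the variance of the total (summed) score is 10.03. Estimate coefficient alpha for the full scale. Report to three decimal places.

Σσ²ᵢ = 2.86 + 1.10 + 0.98 + 2.69 = 7.63
α = (k/(k−1))·(1 − Σσ²ᵢ/σ²_total) = (4/3)·(1 − 7.63/10.03) = 0.319

coefficient alpha = 0.319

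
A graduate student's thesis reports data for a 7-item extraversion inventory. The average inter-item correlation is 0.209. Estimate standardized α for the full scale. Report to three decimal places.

Standardized α = k·r̄ / (1 + (k−1)·r̄) = 7 × 0.209 / (1 + 6 × 0.209)
  = 1.4630 / 2.2540 = 0.649

standardized α = 0.649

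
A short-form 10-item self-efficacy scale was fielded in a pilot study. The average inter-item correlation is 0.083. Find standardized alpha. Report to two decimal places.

Standardized α = k·r̄ / (1 + (k−1)·r̄) = 10 × 0.083 / (1 + 9 × 0.083)
  = 0.8300 / 1.7470 = 0.48

standardized alpha = 0.48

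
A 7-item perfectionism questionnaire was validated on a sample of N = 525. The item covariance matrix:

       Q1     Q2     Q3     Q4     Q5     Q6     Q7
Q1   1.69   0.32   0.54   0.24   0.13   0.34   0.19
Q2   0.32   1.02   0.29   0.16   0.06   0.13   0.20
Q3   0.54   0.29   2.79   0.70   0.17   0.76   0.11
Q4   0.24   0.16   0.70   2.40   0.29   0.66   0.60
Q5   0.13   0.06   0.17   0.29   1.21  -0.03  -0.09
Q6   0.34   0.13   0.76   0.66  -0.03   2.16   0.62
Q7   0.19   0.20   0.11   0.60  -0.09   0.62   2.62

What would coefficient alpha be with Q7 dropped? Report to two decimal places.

α = 0.55

Remaining items: Q1, Q2, Q3, Q4, Q5, Q6 (k = 6).
sum of item variances = 1.69 + 1.02 + 2.79 + 2.40 + 1.21 + 2.16 = 11.27
total variance = 11.27 + 2 × 4.76 = 20.79
α (item deleted) = (6/5)·(1 − 11.27/20.79) = 0.55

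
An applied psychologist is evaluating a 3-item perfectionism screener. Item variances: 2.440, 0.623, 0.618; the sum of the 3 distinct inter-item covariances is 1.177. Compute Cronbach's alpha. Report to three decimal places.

α = 0.585

Σσᵢ² = 2.440 + 0.623 + 0.618 = 3.681
Sum of distinct covariances = 1.177
total variance = Σσᵢ² + 2·Σcov = 3.681 + 2 × 1.177 = 6.035
α = (3/2)·(1 − 3.681/6.035) = 0.585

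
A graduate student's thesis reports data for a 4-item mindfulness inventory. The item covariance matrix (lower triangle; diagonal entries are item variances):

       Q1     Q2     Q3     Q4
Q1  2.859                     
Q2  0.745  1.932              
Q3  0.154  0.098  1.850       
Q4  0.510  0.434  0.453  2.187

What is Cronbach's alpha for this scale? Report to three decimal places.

α = 0.469

ΣVar(i) = 2.859 + 1.932 + 1.850 + 2.187 = 8.828
Σ_{i<j} σ_ij = 2.394
σ²_T = 8.828 + 2 × 2.394 = 13.616
α = (k/(k−1))·(1 − ΣVar(i)/σ²_T) = (4/3)·(1 − 8.828/13.616) = 0.469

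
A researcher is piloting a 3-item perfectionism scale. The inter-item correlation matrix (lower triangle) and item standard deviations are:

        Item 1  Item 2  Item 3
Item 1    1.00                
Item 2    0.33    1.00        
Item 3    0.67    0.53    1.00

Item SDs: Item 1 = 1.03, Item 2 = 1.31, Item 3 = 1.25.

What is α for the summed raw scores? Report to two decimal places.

Σσ²ᵢ = 1.03² + 1.31² + 1.25² = 4.3395
Covariances σ_ij = r_ij · s_i · s_j:
  σ(Item 1,Item 2) = 0.33 × 1.03 × 1.31 = 0.4453
  σ(Item 1,Item 3) = 0.67 × 1.03 × 1.25 = 0.8626
  σ(Item 2,Item 3) = 0.53 × 1.31 × 1.25 = 0.8679
σ²_T = Σσ²ᵢ + 2·Σσ_ij = 4.3395 + 2 × 2.1758 = 8.6911
α = (3/2)·(1 − 4.3395/8.6911) = 0.75

α = 0.75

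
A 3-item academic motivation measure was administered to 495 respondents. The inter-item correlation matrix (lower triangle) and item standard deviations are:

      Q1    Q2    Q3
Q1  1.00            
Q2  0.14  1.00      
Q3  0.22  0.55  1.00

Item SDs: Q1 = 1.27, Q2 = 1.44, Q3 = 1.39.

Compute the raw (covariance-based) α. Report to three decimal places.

Σσ²ᵢ = 1.27² + 1.44² + 1.39² = 5.6186
Covariances σ_ij = r_ij · s_i · s_j:
  σ(Q1,Q2) = 0.14 × 1.27 × 1.44 = 0.2560
  σ(Q1,Q3) = 0.22 × 1.27 × 1.39 = 0.3884
  σ(Q2,Q3) = 0.55 × 1.44 × 1.39 = 1.1009
σ²_T = Σσ²ᵢ + 2·Σσ_ij = 5.6186 + 2 × 1.7453 = 9.1092
α = (3/2)·(1 − 5.6186/9.1092) = 0.575

α = 0.575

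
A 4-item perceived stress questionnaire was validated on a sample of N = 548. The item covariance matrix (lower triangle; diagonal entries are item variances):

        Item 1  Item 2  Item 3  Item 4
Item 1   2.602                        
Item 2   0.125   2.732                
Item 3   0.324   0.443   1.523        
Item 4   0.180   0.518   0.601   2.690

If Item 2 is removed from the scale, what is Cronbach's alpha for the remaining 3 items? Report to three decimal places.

Remaining items: Item 1, Item 3, Item 4 (k = 3).
Σσᵢ² = 2.602 + 1.523 + 2.690 = 6.815
σ²_T = 6.815 + 2 × 1.105 = 9.025
α (item deleted) = (3/2)·(1 − 6.815/9.025) = 0.367

α = 0.367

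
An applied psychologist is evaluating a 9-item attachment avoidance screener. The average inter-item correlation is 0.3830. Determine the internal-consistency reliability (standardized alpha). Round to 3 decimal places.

Standardized α = k·r̄ / (1 + (k−1)·r̄) = 9 × 0.3830 / (1 + 8 × 0.3830)
  = 3.4470 / 4.0640 = 0.848

standardized alpha = 0.848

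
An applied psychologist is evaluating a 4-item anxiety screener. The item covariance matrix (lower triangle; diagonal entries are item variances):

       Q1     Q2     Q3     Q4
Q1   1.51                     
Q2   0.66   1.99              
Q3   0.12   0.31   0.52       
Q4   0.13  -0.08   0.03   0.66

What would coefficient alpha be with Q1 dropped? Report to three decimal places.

coefficient alpha = 0.211

Remaining items: Q2, Q3, Q4 (k = 3).
Σσ²ᵢ = 1.99 + 0.52 + 0.66 = 3.17
σ²_total = 3.17 + 2 × 0.26 = 3.69
α (item deleted) = (3/2)·(1 − 3.17/3.69) = 0.211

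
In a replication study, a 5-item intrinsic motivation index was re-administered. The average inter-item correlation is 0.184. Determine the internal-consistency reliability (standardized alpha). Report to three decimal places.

Standardized α = k·r̄ / (1 + (k−1)·r̄) = 5 × 0.184 / (1 + 4 × 0.184)
  = 0.9200 / 1.7360 = 0.530

α = 0.530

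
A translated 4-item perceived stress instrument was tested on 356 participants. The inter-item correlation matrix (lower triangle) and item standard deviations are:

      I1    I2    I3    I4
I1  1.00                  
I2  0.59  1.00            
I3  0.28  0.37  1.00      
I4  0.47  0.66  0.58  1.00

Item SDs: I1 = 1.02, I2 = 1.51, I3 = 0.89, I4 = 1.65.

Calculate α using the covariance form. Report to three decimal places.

Σσ²ᵢ = 1.02² + 1.51² + 0.89² + 1.65² = 6.8351
Covariances σ_ij = r_ij · s_i · s_j:
  σ(I1,I2) = 0.59 × 1.02 × 1.51 = 0.9087
  σ(I1,I3) = 0.28 × 1.02 × 0.89 = 0.2542
  σ(I1,I4) = 0.47 × 1.02 × 1.65 = 0.7910
  σ(I2,I3) = 0.37 × 1.51 × 0.89 = 0.4972
  σ(I2,I4) = 0.66 × 1.51 × 1.65 = 1.6444
  σ(I3,I4) = 0.58 × 0.89 × 1.65 = 0.8517
σ²_T = Σσ²ᵢ + 2·Σσ_ij = 6.8351 + 2 × 4.9472 = 16.7295
α = (4/3)·(1 − 6.8351/16.7295) = 0.789

α = 0.789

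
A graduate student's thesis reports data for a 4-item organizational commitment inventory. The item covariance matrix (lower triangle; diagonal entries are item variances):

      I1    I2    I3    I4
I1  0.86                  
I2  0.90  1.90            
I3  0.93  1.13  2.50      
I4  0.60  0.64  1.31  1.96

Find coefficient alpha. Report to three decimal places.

α = 0.806

ΣVar(i) = 0.86 + 1.90 + 2.50 + 1.96 = 7.22
Sum of off-diagonal covariances = 5.51
σ²_T = 7.22 + 2 × 5.51 = 18.24
α = (k/(k−1))·(1 − ΣVar(i)/σ²_T) = (4/3)·(1 − 7.22/18.24) = 0.806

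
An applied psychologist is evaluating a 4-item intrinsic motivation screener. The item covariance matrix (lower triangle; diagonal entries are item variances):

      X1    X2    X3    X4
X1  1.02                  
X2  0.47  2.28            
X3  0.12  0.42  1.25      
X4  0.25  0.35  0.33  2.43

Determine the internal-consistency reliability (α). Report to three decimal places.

sum of item variances = 1.02 + 2.28 + 1.25 + 2.43 = 6.98
Sum of off-diagonal covariances = 1.94
σ²_T = 6.98 + 2 × 1.94 = 10.86
α = (k/(k−1))·(1 − sum of item variances/σ²_T) = (4/3)·(1 − 6.98/10.86) = 0.476

α = 0.476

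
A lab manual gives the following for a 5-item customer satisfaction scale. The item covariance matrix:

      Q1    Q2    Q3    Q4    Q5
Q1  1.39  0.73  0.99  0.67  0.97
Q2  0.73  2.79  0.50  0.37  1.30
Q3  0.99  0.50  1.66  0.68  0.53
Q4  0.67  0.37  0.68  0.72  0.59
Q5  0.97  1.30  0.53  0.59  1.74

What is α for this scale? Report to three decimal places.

α = 0.798

ΣVar(i) = 1.39 + 2.79 + 1.66 + 0.72 + 1.74 = 8.30
Σ_{i<j} σ_ij = 7.33
Var(T) = 8.30 + 2 × 7.33 = 22.96
α = (k/(k−1))·(1 − ΣVar(i)/Var(T)) = (5/4)·(1 − 8.30/22.96) = 0.798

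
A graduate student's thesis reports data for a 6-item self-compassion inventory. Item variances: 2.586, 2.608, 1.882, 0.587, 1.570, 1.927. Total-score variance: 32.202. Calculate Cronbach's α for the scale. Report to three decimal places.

Σσᵢ² = 2.586 + 2.608 + 1.882 + 0.587 + 1.570 + 1.927 = 11.160
α = (k/(k−1))·(1 − Σσᵢ²/total variance) = (6/5)·(1 − 11.160/32.202) = 0.784

Cronbach's α = 0.784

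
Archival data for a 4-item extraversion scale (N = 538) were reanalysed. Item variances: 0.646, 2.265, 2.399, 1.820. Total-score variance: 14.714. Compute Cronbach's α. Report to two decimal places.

α = 0.69

sum of item variances = 0.646 + 2.265 + 2.399 + 1.820 = 7.130
α = (k/(k−1))·(1 − sum of item variances/Var(T)) = (4/3)·(1 − 7.130/14.714) = 0.69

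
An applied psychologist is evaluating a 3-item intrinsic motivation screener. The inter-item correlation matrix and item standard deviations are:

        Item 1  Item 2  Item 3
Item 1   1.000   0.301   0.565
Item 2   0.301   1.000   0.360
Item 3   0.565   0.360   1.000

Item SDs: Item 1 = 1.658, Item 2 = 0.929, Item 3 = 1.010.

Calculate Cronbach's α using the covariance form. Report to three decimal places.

α = 0.645

Σσ²ᵢ = 1.658² + 0.929² + 1.010² = 4.6321
Covariances σ_ij = r_ij · s_i · s_j:
  σ(Item 1,Item 2) = 0.301 × 1.658 × 0.929 = 0.4636
  σ(Item 1,Item 3) = 0.565 × 1.658 × 1.010 = 0.9461
  σ(Item 2,Item 3) = 0.360 × 0.929 × 1.010 = 0.3378
σ²_T = Σσ²ᵢ + 2·Σσ_ij = 4.6321 + 2 × 1.7475 = 8.1271
α = (3/2)·(1 − 4.6321/8.1271) = 0.645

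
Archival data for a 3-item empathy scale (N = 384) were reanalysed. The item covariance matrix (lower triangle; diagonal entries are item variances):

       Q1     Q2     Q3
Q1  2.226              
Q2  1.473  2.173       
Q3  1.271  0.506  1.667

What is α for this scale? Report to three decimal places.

α = 0.776

sum of item variances = 2.226 + 2.173 + 1.667 = 6.066
Sum of off-diagonal covariances = 3.250
σ²_total = 6.066 + 2 × 3.250 = 12.566
α = (k/(k−1))·(1 − sum of item variances/σ²_total) = (3/2)·(1 − 6.066/12.566) = 0.776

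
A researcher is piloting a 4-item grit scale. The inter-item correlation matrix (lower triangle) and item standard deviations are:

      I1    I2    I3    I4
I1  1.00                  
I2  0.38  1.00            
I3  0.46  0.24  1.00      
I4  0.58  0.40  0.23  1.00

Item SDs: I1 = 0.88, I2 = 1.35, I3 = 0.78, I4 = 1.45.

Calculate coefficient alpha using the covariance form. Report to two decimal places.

α = 0.68

Σσ²ᵢ = 0.88² + 1.35² + 0.78² + 1.45² = 5.3078
Covariances σ_ij = r_ij · s_i · s_j:
  σ(I1,I2) = 0.38 × 0.88 × 1.35 = 0.4514
  σ(I1,I3) = 0.46 × 0.88 × 0.78 = 0.3157
  σ(I1,I4) = 0.58 × 0.88 × 1.45 = 0.7401
  σ(I2,I3) = 0.24 × 1.35 × 0.78 = 0.2527
  σ(I2,I4) = 0.40 × 1.35 × 1.45 = 0.7830
  σ(I3,I4) = 0.23 × 0.78 × 1.45 = 0.2601
σ²_T = Σσ²ᵢ + 2·Σσ_ij = 5.3078 + 2 × 2.8030 = 10.9138
α = (4/3)·(1 − 5.3078/10.9138) = 0.68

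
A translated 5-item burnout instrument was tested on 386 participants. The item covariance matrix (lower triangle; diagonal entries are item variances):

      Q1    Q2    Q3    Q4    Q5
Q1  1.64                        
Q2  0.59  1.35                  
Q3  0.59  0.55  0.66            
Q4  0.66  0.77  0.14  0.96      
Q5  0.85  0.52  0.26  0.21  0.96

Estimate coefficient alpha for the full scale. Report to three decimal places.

Σσᵢ² = 1.64 + 1.35 + 0.66 + 0.96 + 0.96 = 5.57
Sum of off-diagonal covariances = 5.14
Var(T) = 5.57 + 2 × 5.14 = 15.85
α = (k/(k−1))·(1 − Σσᵢ²/Var(T)) = (5/4)·(1 − 5.57/15.85) = 0.811

coefficient alpha = 0.811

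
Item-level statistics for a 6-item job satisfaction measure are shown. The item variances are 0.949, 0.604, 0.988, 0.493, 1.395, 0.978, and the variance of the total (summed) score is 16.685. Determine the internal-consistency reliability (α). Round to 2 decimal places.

Σσᵢ² = 0.949 + 0.604 + 0.988 + 0.493 + 1.395 + 0.978 = 5.407
α = (k/(k−1))·(1 − Σσᵢ²/σ²_T) = (6/5)·(1 − 5.407/16.685) = 0.81

α = 0.81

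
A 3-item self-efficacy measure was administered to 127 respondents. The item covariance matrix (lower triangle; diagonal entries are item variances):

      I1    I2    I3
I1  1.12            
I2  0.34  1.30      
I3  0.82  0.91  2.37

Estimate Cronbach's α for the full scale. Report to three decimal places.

ΣVar(i) = 1.12 + 1.30 + 2.37 = 4.79
Σ_{i<j} σ_ij = 2.07
σ²_T = 4.79 + 2 × 2.07 = 8.93
α = (k/(k−1))·(1 − ΣVar(i)/σ²_T) = (3/2)·(1 − 4.79/8.93) = 0.695

Cronbach's α = 0.695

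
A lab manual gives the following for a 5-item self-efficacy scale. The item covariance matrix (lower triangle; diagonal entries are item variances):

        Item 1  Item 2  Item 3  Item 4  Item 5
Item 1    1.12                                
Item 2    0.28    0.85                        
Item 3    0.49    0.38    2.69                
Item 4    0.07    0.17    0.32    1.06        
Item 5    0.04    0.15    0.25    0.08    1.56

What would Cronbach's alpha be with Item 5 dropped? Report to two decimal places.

Remaining items: Item 1, Item 2, Item 3, Item 4 (k = 4).
ΣVar(i) = 1.12 + 0.85 + 2.69 + 1.06 = 5.72
σ²_T = 5.72 + 2 × 1.71 = 9.14
α (item deleted) = (4/3)·(1 − 5.72/9.14) = 0.50

Cronbach's alpha = 0.50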